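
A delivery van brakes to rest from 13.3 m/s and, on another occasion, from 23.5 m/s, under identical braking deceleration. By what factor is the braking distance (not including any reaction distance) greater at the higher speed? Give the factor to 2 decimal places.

Braking distance d = v²/(2a), so with a fixed, d ∝ v².
Factor = (23.5/13.3)² = 1.7669² = 3.1219.

Factor ≈ 3.12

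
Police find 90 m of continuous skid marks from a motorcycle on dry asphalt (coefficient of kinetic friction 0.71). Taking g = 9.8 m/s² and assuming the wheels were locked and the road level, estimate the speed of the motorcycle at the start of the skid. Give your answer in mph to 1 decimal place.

Initial speed ≈ 79.2 mph

Deceleration a = μg = 0.71 × 9.8 = 6.958 m/s².
v = √(2a·d) = √(2 × 6.958 × 90) = √1252.440 = 35.3898 m/s.
= 35.3898 ÷ 0.44704 = 79.165 mph.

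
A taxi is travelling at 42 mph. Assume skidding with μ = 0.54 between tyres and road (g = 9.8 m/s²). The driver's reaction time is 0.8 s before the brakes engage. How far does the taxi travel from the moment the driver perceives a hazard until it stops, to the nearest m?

Total stopping distance ≈ 48 m

42 mph × 0.44704 = 18.7757 m/s.
a = μg = 0.54 × 9.8 = 5.292 m/s².
Reaction distance = v·t_r = 18.7757 × 0.8 = 15.021 m.
Braking distance = v²/(2a) = 18.7757² / (2 × 5.292) = 352.527 / 10.584 = 33.308 m.
Total = 15.021 + 33.308 = 48.329 m.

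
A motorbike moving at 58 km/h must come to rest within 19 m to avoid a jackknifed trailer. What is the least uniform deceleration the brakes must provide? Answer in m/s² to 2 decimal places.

58 km/h ÷ 3.6 = 16.1111 m/s.
v² = 2a·d ⇒ a = v²/(2d) = 16.1111² / (2 × 19.000) = 259.568 / 38.000 = 6.8307 m/s².

Required deceleration ≈ 6.83 m/s²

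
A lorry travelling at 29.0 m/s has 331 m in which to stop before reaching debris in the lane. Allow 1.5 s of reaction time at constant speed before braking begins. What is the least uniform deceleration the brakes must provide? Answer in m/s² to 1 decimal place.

Distance covered during reaction = 29.0000 × 1.5 = 43.500 m.
Distance available for braking: 331 − 43.500 = 287.500 m.
v² = 2a·d ⇒ a = v²/(2d) = 29.0000² / (2 × 287.500) = 841.000 / 575.000 = 1.4626 m/s².

Required deceleration ≈ 1.5 m/s²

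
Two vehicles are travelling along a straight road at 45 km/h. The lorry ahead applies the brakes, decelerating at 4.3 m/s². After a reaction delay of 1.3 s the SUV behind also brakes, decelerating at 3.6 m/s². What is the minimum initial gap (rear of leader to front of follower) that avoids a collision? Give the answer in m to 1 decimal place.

45 km/h ÷ 3.6 = 12.5000 m/s.
Leader travels v²/(2a_L) = 156.250 / 8.600 = 18.169 m before stopping.
Follower covers v·t_r = 12.5000 × 1.3 = 16.250 m while reacting, then v²/(2a_F) = 156.250 / 7.200 = 21.701 m while braking, for a total of 16.250 + 21.701 = 37.951 m.
Since a_F ≤ a_L and the follower starts braking later, the follower is never slower than the leader, so the closest approach is when both have stopped.
Minimum gap = 37.951 − 18.169 = 19.782 m.

Minimum gap ≈ 19.8 m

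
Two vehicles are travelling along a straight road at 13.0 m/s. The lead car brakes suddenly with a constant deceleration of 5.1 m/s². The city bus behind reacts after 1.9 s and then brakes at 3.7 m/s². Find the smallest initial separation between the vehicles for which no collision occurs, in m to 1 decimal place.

Leader travels v²/(2a_L) = 169.000 / 10.200 = 16.569 m before stopping.
Follower covers v·t_r = 13.0000 × 1.9 = 24.700 m while reacting, then v²/(2a_F) = 169.000 / 7.400 = 22.838 m while braking, for a total of 24.700 + 22.838 = 47.538 m.
Since a_F ≤ a_L and the follower starts braking later, the follower is never slower than the leader, so the closest approach is when both have stopped.
Minimum gap = 47.538 − 16.569 = 30.969 m.

Minimum gap ≈ 31.0 m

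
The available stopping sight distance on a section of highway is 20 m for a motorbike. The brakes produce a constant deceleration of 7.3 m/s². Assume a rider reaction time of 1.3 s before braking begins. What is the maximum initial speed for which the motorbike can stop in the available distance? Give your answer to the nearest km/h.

Stopping distance: v·t_r + v²/(2a) = 20 with t_r = 1.3 s and a = 7.300 m/s².
So v² + 18.980 v − 292.00 = 0.
Positive root: v = −a·t_r + √((a·t_r)² + 2a·d) = −9.490 + √(90.060 + 292.00) = 10.0564 m/s.
10.0564 m/s × 3.6 = 36.203 km/h.

Maximum speed ≈ 36 km/h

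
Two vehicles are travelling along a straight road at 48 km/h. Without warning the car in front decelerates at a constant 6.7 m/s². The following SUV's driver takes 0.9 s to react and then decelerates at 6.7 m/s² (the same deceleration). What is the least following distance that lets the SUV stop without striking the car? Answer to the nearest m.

Minimum gap ≈ 12 m

48 km/h ÷ 3.6 = 13.3333 m/s.
Leader travels v²/(2a_L) = 177.777 / 13.400 = 13.267 m before stopping.
Follower covers v·t_r = 13.3333 × 0.9 = 12.000 m while reacting, then v²/(2a_F) = 177.777 / 13.400 = 13.267 m while braking, for a total of 12.000 + 13.267 = 25.267 m.
Since a_F ≤ a_L and the follower starts braking later, the follower is never slower than the leader, so the closest approach is when both have stopped.
Minimum gap = 25.267 − 13.267 = 12.000 m.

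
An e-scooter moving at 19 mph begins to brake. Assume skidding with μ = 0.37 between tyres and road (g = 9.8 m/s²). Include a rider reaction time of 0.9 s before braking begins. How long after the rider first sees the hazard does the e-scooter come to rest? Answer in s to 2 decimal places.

19 mph × 0.44704 = 8.4938 m/s.
a = μg = 0.37 × 9.8 = 3.626 m/s².
Braking time = v/a = 8.4938 / 3.626 = 2.342 s.
Total = 0.9 + 2.342 = 3.242 s.

Total time ≈ 3.24 s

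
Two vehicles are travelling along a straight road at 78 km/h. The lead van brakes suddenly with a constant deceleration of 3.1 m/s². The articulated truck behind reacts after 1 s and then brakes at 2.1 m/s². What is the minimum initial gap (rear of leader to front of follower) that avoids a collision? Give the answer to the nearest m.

78 km/h ÷ 3.6 = 21.6667 m/s.
Leader travels v²/(2a_L) = 469.446 / 6.200 = 75.717 m before stopping.
Follower covers v·t_r = 21.6667 × 1 = 21.667 m while reacting, then v²/(2a_F) = 469.446 / 4.200 = 111.773 m while braking, for a total of 21.667 + 111.773 = 133.440 m.
Since a_F ≤ a_L and the follower starts braking later, the follower is never slower than the leader, so the closest approach is when both have stopped.
Minimum gap = 133.440 − 75.717 = 57.723 m.

Minimum gap ≈ 58 m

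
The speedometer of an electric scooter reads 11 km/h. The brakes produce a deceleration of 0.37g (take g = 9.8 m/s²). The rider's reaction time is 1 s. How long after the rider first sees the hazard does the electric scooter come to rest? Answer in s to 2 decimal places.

Total time ≈ 1.84 s

11 km/h ÷ 3.6 = 3.0556 m/s.
a = 0.37 × 9.8 = 3.626 m/s².
Braking time = v/a = 3.0556 / 3.626 = 0.843 s.
Total = 1 + 0.843 = 1.843 s.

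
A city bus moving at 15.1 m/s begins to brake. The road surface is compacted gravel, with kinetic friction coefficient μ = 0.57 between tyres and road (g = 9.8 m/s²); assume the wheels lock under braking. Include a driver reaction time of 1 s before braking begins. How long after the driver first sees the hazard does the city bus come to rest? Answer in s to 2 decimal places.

Total time ≈ 3.70 s

a = μg = 0.57 × 9.8 = 5.586 m/s².
Braking time = v/a = 15.1000 / 5.586 = 2.703 s.
Total = 1 + 2.703 = 3.703 s.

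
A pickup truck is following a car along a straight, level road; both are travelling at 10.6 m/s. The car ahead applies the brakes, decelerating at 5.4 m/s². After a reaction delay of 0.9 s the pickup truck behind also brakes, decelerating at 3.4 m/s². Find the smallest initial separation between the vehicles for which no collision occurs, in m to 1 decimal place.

Leader travels v²/(2a_L) = 112.360 / 10.800 = 10.404 m before stopping.
Follower covers v·t_r = 10.6000 × 0.9 = 9.540 m while reacting, then v²/(2a_F) = 112.360 / 6.800 = 16.524 m while braking, for a total of 9.540 + 16.524 = 26.064 m.
Since a_F ≤ a_L and the follower starts braking later, the follower is never slower than the leader, so the closest approach is when both have stopped.
Minimum gap = 26.064 − 10.404 = 15.660 m.

Minimum gap ≈ 15.7 m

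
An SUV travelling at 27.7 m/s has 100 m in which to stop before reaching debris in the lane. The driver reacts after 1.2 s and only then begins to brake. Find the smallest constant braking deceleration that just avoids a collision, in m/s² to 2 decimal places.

Distance covered during reaction = 27.7000 × 1.2 = 33.240 m.
Distance available for braking: 100 − 33.240 = 66.760 m.
v² = 2a·d ⇒ a = v²/(2d) = 27.7000² / (2 × 66.760) = 767.290 / 133.520 = 5.7466 m/s².

Required deceleration ≈ 5.75 m/s²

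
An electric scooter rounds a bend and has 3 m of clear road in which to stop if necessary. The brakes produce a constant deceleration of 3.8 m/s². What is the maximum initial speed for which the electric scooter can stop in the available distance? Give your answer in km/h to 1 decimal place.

v²/(2a) = d ⇒ v = √(2 × 3.800 × 3) = √22.80 = 4.7749 m/s.
4.7749 m/s × 3.6 = 17.190 km/h.

Maximum speed ≈ 17.2 km/h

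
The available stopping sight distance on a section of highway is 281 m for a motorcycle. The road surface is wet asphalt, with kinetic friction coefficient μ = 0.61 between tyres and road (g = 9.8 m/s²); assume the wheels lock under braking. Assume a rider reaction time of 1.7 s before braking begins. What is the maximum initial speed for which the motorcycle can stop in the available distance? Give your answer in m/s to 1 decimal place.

Maximum speed ≈ 48.7 m/s

a = μg = 0.61 × 9.8 = 5.978 m/s².
Stopping distance: v·t_r + v²/(2a) = 281 with t_r = 1.7 s and a = 5.978 m/s².
So v² + 20.325 v − 3359.64 = 0.
Positive root: v = −a·t_r + √((a·t_r)² + 2a·d) = −10.163 + √(103.287 + 3359.64) = 48.6836 m/s.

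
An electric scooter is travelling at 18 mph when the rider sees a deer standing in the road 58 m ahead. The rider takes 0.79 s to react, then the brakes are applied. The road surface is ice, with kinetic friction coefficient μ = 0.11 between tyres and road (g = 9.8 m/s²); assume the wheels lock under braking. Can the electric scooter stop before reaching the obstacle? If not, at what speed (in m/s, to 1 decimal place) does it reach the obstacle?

18 mph × 0.44704 = 8.0467 m/s.
a = μg = 0.11 × 9.8 = 1.078 m/s².
Reaction distance = 8.0467 × 0.79 = 6.357 m.
Braking distance = v²/(2a) = 64.749 / 2.156 = 30.032 m.
Total stopping distance = 6.357 + 30.032 = 36.389 m, vs 58 m available — it stops with 58 − 36.389 = 21.611 m to spare.

Yes — it stops about 21.6 m short of the obstacle, so it never reaches it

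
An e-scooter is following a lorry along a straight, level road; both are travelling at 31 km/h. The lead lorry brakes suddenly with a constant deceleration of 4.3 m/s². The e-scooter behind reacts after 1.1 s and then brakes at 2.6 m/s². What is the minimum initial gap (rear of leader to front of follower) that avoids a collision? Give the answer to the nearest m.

Minimum gap ≈ 15 m

31 km/h ÷ 3.6 = 8.6111 m/s.
Leader travels v²/(2a_L) = 74.151 / 8.600 = 8.622 m before stopping.
Follower covers v·t_r = 8.6111 × 1.1 = 9.472 m while reacting, then v²/(2a_F) = 74.151 / 5.200 = 14.260 m while braking, for a total of 9.472 + 14.260 = 23.732 m.
Since a_F ≤ a_L and the follower starts braking later, the follower is never slower than the leader, so the closest approach is when both have stopped.
Minimum gap = 23.732 − 8.622 = 15.110 m.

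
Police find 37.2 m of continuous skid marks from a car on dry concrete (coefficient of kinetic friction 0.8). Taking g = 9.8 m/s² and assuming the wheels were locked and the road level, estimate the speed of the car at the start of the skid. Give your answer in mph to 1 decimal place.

Initial speed ≈ 54.0 mph

Deceleration a = μg = 0.8 × 9.8 = 7.840 m/s².
v = √(2a·d) = √(2 × 7.840 × 37.2) = √583.296 = 24.1515 m/s.
= 24.1515 ÷ 0.44704 = 54.025 mph.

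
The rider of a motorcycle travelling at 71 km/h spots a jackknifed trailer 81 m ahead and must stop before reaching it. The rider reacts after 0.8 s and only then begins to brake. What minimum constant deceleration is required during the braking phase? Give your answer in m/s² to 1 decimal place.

71 km/h ÷ 3.6 = 19.7222 m/s.
Distance covered during reaction = 19.7222 × 0.8 = 15.778 m.
Distance available for braking: 81 − 15.778 = 65.222 m.
v² = 2a·d ⇒ a = v²/(2d) = 19.7222² / (2 × 65.222) = 388.965 / 130.444 = 2.9819 m/s².

Required deceleration ≈ 3.0 m/s²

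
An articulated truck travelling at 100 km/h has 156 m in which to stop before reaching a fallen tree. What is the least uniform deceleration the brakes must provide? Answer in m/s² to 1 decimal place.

Required deceleration ≈ 2.5 m/s²

100 km/h ÷ 3.6 = 27.7778 m/s.
v² = 2a·d ⇒ a = v²/(2d) = 27.7778² / (2 × 156.000) = 771.606 / 312.000 = 2.4731 m/s².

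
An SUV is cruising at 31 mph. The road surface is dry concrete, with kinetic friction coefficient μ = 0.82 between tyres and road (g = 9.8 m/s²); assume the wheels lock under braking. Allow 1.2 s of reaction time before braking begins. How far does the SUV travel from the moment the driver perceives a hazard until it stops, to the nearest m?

Total stopping distance ≈ 29 m

31 mph × 0.44704 = 13.8582 m/s.
a = μg = 0.82 × 9.8 = 8.036 m/s².
Reaction distance = v·t_r = 13.8582 × 1.2 = 16.630 m.
Braking distance = v²/(2a) = 13.8582² / (2 × 8.036) = 192.050 / 16.072 = 11.949 m.
Total = 16.630 + 11.949 = 28.579 m.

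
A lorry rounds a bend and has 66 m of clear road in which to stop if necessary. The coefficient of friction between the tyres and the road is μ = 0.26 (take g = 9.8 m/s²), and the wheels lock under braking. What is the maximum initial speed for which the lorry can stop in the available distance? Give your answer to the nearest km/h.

a = μg = 0.26 × 9.8 = 2.548 m/s².
v²/(2a) = d ⇒ v = √(2 × 2.548 × 66) = √336.34 = 18.3396 m/s.
18.3396 m/s × 3.6 = 66.023 km/h.

Maximum speed ≈ 66 km/h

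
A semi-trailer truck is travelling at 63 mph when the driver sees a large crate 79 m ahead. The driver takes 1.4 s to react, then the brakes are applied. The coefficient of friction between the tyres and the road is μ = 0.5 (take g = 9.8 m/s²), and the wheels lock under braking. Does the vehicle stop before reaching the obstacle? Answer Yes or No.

63 mph × 0.44704 = 28.1635 m/s.
a = μg = 0.5 × 9.8 = 4.900 m/s².
Reaction distance = 28.1635 × 1.4 = 39.429 m.
Braking distance = v²/(2a) = 793.183 / 9.800 = 80.937 m.
Total stopping distance = 39.429 + 80.937 = 120.366 m, vs 79 m available — it cannot stop in time and overshoots by 120.366 − 79 = 41.366 m.

No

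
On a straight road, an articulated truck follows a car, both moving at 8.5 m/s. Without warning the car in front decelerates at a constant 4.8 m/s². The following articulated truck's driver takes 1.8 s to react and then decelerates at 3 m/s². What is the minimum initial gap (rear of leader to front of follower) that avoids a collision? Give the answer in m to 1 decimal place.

Minimum gap ≈ 19.8 m

Leader travels v²/(2a_L) = 72.250 / 9.600 = 7.526 m before stopping.
Follower covers v·t_r = 8.5000 × 1.8 = 15.300 m while reacting, then v²/(2a_F) = 72.250 / 6.000 = 12.042 m while braking, for a total of 15.300 + 12.042 = 27.342 m.
Since a_F ≤ a_L and the follower starts braking later, the follower is never slower than the leader, so the closest approach is when both have stopped.
Minimum gap = 27.342 − 7.526 = 19.816 m.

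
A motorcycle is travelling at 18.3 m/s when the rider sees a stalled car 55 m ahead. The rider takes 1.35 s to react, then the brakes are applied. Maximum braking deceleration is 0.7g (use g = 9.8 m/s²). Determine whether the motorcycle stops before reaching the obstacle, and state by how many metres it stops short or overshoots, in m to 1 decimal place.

Yes — it stops 5.9 m short of the obstacle

a = 0.7 × 9.8 = 6.860 m/s².
Reaction distance = 18.3000 × 1.35 = 24.705 m.
Braking distance = v²/(2a) = 334.890 / 13.720 = 24.409 m.
Total stopping distance = 24.705 + 24.409 = 49.114 m, vs 55 m available — it stops with 55 − 49.114 = 5.886 m to spare.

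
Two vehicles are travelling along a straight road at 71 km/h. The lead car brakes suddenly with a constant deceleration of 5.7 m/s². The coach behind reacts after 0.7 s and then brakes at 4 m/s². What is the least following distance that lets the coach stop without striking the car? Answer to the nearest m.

Minimum gap ≈ 28 m

71 km/h ÷ 3.6 = 19.7222 m/s.
Leader travels v²/(2a_L) = 388.965 / 11.400 = 34.120 m before stopping.
Follower covers v·t_r = 19.7222 × 0.7 = 13.806 m while reacting, then v²/(2a_F) = 388.965 / 8.000 = 48.621 m while braking, for a total of 13.806 + 48.621 = 62.427 m.
Since a_F ≤ a_L and the follower starts braking later, the follower is never slower than the leader, so the closest approach is when both have stopped.
Minimum gap = 62.427 − 34.120 = 28.307 m.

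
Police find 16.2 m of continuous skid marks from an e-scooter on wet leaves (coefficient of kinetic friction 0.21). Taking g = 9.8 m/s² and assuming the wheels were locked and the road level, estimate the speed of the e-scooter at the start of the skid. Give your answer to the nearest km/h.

Initial speed ≈ 29 km/h

Deceleration a = μg = 0.21 × 9.8 = 2.058 m/s².
v = √(2a·d) = √(2 × 2.058 × 16.2) = √66.679 = 8.1657 m/s.
= 8.1657 × 3.6 = 29.397 km/h.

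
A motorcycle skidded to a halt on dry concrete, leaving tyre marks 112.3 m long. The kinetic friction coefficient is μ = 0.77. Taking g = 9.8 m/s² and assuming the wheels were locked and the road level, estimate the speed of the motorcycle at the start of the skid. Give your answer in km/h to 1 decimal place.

Deceleration a = μg = 0.77 × 9.8 = 7.546 m/s².
v = √(2a·d) = √(2 × 7.546 × 112.3) = √1694.832 = 41.1683 m/s.
= 41.1683 × 3.6 = 148.206 km/h.

Initial speed ≈ 148.2 km/h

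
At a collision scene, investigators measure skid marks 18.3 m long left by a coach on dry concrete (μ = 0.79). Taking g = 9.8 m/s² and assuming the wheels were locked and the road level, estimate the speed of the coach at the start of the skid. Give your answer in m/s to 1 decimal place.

Deceleration a = μg = 0.79 × 9.8 = 7.742 m/s².
v = √(2a·d) = √(2 × 7.742 × 18.3) = √283.357 = 16.8332 m/s.

Initial speed ≈ 16.8 m/s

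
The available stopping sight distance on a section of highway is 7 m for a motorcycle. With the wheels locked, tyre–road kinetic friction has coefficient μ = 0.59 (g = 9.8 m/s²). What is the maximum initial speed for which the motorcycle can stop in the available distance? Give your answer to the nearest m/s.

Maximum speed ≈ 9 m/s

a = μg = 0.59 × 9.8 = 5.782 m/s².
v²/(2a) = d ⇒ v = √(2 × 5.782 × 7) = √80.95 = 8.9972 m/s.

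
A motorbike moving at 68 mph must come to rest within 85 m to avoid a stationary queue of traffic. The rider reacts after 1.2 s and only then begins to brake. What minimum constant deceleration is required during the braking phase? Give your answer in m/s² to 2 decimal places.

Required deceleration ≈ 9.52 m/s²

68 mph × 0.44704 = 30.3987 m/s.
Distance covered during reaction = 30.3987 × 1.2 = 36.478 m.
Distance available for braking: 85 − 36.478 = 48.522 m.
v² = 2a·d ⇒ a = v²/(2d) = 30.3987² / (2 × 48.522) = 924.081 / 97.044 = 9.5223 m/s².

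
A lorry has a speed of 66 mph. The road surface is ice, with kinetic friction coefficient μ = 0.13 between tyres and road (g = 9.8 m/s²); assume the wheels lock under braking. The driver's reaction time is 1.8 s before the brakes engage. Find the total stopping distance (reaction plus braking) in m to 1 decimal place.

66 mph × 0.44704 = 29.5046 m/s.
a = μg = 0.13 × 9.8 = 1.274 m/s².
Reaction distance = v·t_r = 29.5046 × 1.8 = 53.108 m.
Braking distance = v²/(2a) = 29.5046² / (2 × 1.274) = 870.521 / 2.548 = 341.649 m.
Total = 53.108 + 341.649 = 394.757 m.

Total stopping distance ≈ 394.8 m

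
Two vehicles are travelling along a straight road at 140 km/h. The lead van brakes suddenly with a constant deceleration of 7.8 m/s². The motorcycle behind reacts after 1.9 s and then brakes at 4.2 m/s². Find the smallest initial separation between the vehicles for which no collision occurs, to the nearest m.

140 km/h ÷ 3.6 = 38.8889 m/s.
Leader travels v²/(2a_L) = 1512.347 / 15.600 = 96.945 m before stopping.
Follower covers v·t_r = 38.8889 × 1.9 = 73.889 m while reacting, then v²/(2a_F) = 1512.347 / 8.400 = 180.041 m while braking, for a total of 73.889 + 180.041 = 253.930 m.
Since a_F ≤ a_L and the follower starts braking later, the follower is never slower than the leader, so the closest approach is when both have stopped.
Minimum gap = 253.930 − 96.945 = 156.985 m.

Minimum gap ≈ 157 m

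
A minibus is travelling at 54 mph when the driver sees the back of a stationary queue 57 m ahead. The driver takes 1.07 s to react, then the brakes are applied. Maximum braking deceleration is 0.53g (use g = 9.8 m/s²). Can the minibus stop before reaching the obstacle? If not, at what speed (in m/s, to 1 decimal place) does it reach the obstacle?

54 mph × 0.44704 = 24.1402 m/s.
a = 0.53 × 9.8 = 5.194 m/s².
Reaction distance = 24.1402 × 1.07 = 25.830 m.
Braking distance needed to stop: v²/(2a) = 582.749 / 10.388 = 56.098 m, so total needed = 25.830 + 56.098 = 81.928 m > 57 m — it cannot stop.
Distance remaining when braking begins: 57 − 25.830 = 31.170 m.
v² = v₀² − 2a·d = 582.749 − 2 × 5.194 × 31.170 = 258.955 m²/s².
v = √258.955 = 16.092 m/s.

No — it strikes the obstacle at 16.1 m/s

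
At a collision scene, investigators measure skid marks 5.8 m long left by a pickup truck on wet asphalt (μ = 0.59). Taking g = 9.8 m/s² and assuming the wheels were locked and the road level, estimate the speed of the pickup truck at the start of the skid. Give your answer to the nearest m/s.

Deceleration a = μg = 0.59 × 9.8 = 5.782 m/s².
v = √(2a·d) = √(2 × 5.782 × 5.8) = √67.071 = 8.1897 m/s.

Initial speed ≈ 8 m/s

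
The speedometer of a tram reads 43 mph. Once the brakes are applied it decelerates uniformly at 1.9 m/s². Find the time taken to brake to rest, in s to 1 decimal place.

Braking time ≈ 10.1 s

43 mph × 0.44704 = 19.2227 m/s.
Braking time = v/a = 19.2227 / 1.900 = 10.117 s.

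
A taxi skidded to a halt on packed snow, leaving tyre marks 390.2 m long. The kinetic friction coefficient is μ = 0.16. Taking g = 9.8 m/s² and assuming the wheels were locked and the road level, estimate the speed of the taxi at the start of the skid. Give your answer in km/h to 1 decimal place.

Initial speed ≈ 125.9 km/h

Deceleration a = μg = 0.16 × 9.8 = 1.568 m/s².
v = √(2a·d) = √(2 × 1.568 × 390.2) = √1223.667 = 34.9810 m/s.
= 34.9810 × 3.6 = 125.932 km/h.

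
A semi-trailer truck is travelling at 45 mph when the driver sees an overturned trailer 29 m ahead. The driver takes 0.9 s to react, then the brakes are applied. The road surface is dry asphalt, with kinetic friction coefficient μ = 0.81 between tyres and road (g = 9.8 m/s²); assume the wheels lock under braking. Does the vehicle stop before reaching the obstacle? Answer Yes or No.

No

45 mph × 0.44704 = 20.1168 m/s.
a = μg = 0.81 × 9.8 = 7.938 m/s².
Reaction distance = 20.1168 × 0.9 = 18.105 m.
Braking distance = v²/(2a) = 404.686 / 15.876 = 25.490 m.
Total stopping distance = 18.105 + 25.490 = 43.595 m, vs 29 m available — it cannot stop in time and overshoots by 43.595 − 29 = 14.595 m.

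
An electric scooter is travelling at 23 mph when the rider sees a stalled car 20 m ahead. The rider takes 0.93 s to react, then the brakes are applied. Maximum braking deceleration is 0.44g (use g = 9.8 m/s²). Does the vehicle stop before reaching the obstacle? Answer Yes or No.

No

23 mph × 0.44704 = 10.2819 m/s.
a = 0.44 × 9.8 = 4.312 m/s².
Reaction distance = 10.2819 × 0.93 = 9.562 m.
Braking distance = v²/(2a) = 105.717 / 8.624 = 12.258 m.
Total stopping distance = 9.562 + 12.258 = 21.820 m, vs 20 m available — it cannot stop in time and overshoots by 21.820 − 20 = 1.820 m.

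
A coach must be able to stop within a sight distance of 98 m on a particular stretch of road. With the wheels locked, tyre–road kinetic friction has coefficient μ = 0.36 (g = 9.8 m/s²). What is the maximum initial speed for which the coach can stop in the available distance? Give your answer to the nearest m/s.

a = μg = 0.36 × 9.8 = 3.528 m/s².
v²/(2a) = d ⇒ v = √(2 × 3.528 × 98) = √691.49 = 26.2962 m/s.

Maximum speed ≈ 26 m/s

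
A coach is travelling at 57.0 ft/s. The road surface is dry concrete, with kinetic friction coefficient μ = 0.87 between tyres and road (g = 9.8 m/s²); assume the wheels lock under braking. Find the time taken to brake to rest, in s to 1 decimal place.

Braking time ≈ 2.0 s

57 ft/s × 0.3048 = 17.3736 m/s.
a = μg = 0.87 × 9.8 = 8.526 m/s².
Braking time = v/a = 17.3736 / 8.526 = 2.038 s.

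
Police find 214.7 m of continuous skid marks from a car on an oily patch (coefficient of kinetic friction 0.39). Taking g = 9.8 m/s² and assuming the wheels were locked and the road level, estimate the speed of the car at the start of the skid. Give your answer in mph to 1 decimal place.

Initial speed ≈ 90.6 mph

Deceleration a = μg = 0.39 × 9.8 = 3.822 m/s².
v = √(2a·d) = √(2 × 3.822 × 214.7) = √1641.167 = 40.5113 m/s.
= 40.5113 ÷ 0.44704 = 90.621 mph.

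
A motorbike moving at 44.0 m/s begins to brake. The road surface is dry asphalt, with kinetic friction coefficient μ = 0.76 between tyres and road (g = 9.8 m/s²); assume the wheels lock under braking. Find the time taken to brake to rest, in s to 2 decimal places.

a = μg = 0.76 × 9.8 = 7.448 m/s².
Braking time = v/a = 44.0000 / 7.448 = 5.908 s.

Braking time ≈ 5.91 s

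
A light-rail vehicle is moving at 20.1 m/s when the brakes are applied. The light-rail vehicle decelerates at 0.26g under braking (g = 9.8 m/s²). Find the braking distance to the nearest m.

Braking distance ≈ 79 m

a = 0.26 × 9.8 = 2.548 m/s².
Braking distance = v²/(2a) = 20.1000² / (2 × 2.548) = 404.010 / 5.096 = 79.280 m.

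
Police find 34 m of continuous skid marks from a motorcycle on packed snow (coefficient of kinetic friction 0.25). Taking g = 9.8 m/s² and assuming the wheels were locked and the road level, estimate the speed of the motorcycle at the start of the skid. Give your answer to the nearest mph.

Initial speed ≈ 29 mph

Deceleration a = μg = 0.25 × 9.8 = 2.450 m/s².
v = √(2a·d) = √(2 × 2.450 × 34) = √166.600 = 12.9074 m/s.
= 12.9074 ÷ 0.44704 = 28.873 mph.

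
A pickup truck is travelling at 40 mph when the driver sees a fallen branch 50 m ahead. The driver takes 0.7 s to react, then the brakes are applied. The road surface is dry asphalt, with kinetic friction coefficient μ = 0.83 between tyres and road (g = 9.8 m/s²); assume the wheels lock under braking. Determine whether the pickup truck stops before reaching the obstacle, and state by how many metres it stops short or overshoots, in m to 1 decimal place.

40 mph × 0.44704 = 17.8816 m/s.
a = μg = 0.83 × 9.8 = 8.134 m/s².
Reaction distance = 17.8816 × 0.7 = 12.517 m.
Braking distance = v²/(2a) = 319.752 / 16.268 = 19.655 m.
Total stopping distance = 12.517 + 19.655 = 32.172 m, vs 50 m available — it stops with 50 − 32.172 = 17.828 m to spare.

Yes — it stops 17.8 m short of the obstacle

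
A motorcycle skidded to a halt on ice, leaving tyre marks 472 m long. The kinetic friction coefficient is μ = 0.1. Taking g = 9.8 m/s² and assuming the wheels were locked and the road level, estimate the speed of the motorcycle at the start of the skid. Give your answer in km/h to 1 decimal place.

Initial speed ≈ 109.5 km/h

Deceleration a = μg = 0.1 × 9.8 = 0.980 m/s².
v = √(2a·d) = √(2 × 0.980 × 472) = √925.120 = 30.4158 m/s.
= 30.4158 × 3.6 = 109.497 km/h.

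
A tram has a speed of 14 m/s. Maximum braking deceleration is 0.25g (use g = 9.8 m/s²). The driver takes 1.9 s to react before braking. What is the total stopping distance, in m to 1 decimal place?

a = 0.25 × 9.8 = 2.450 m/s².
Reaction distance = v·t_r = 14.0000 × 1.9 = 26.600 m.
Braking distance = v²/(2a) = 14.0000² / (2 × 2.450) = 196.000 / 4.900 = 40.000 m.
Total = 26.600 + 40.000 = 66.600 m.

Total stopping distance ≈ 66.6 m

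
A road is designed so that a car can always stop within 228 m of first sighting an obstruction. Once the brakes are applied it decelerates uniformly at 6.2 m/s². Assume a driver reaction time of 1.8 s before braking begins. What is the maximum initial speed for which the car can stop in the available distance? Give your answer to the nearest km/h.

Stopping distance: v·t_r + v²/(2a) = 228 with t_r = 1.8 s and a = 6.200 m/s².
So v² + 22.320 v − 2827.20 = 0.
Positive root: v = −a·t_r + √((a·t_r)² + 2a·d) = −11.160 + √(124.546 + 2827.20) = 43.1700 m/s.
43.1700 m/s × 3.6 = 155.412 km/h.

Maximum speed ≈ 155 km/h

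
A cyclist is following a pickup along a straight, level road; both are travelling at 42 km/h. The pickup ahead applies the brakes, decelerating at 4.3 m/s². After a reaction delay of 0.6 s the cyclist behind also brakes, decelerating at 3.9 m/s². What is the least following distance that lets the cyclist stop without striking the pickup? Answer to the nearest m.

42 km/h ÷ 3.6 = 11.6667 m/s.
Leader travels v²/(2a_L) = 136.112 / 8.600 = 15.827 m before stopping.
Follower covers v·t_r = 11.6667 × 0.6 = 7.000 m while reacting, then v²/(2a_F) = 136.112 / 7.800 = 17.450 m while braking, for a total of 7.000 + 17.450 = 24.450 m.
Since a_F ≤ a_L and the follower starts braking later, the follower is never slower than the leader, so the closest approach is when both have stopped.
Minimum gap = 24.450 − 15.827 = 8.623 m.

Minimum gap ≈ 9 m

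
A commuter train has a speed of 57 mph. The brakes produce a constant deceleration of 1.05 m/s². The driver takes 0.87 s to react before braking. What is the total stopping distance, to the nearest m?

Total stopping distance ≈ 331 m

57 mph × 0.44704 = 25.4813 m/s.
Reaction distance = v·t_r = 25.4813 × 0.87 = 22.169 m.
Braking distance = v²/(2a) = 25.4813² / (2 × 1.050) = 649.297 / 2.100 = 309.189 m.
Total = 22.169 + 309.189 = 331.358 m.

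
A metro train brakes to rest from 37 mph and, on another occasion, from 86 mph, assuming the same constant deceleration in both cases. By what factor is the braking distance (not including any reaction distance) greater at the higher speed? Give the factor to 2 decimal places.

Braking distance d = v²/(2a), so with a fixed, d ∝ v².
Factor = (86/37)² = 2.3243² = 5.4024.

Factor ≈ 5.40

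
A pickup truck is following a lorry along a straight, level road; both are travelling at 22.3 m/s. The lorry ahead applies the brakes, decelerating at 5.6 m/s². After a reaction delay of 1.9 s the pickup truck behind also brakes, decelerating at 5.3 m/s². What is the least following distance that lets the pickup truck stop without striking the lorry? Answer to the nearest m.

Minimum gap ≈ 45 m

Leader travels v²/(2a_L) = 497.290 / 11.200 = 44.401 m before stopping.
Follower covers v·t_r = 22.3000 × 1.9 = 42.370 m while reacting, then v²/(2a_F) = 497.290 / 10.600 = 46.914 m while braking, for a total of 42.370 + 46.914 = 89.284 m.
Since a_F ≤ a_L and the follower starts braking later, the follower is never slower than the leader, so the closest approach is when both have stopped.
Minimum gap = 89.284 − 44.401 = 44.883 m.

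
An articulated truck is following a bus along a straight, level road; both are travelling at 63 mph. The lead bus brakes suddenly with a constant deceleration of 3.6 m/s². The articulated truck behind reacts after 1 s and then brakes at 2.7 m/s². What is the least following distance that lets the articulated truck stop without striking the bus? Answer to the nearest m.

63 mph × 0.44704 = 28.1635 m/s.
Leader travels v²/(2a_L) = 793.183 / 7.200 = 110.164 m before stopping.
Follower covers v·t_r = 28.1635 × 1 = 28.163 m while reacting, then v²/(2a_F) = 793.183 / 5.400 = 146.886 m while braking, for a total of 28.163 + 146.886 = 175.049 m.
Since a_F ≤ a_L and the follower starts braking later, the follower is never slower than the leader, so the closest approach is when both have stopped.
Minimum gap = 175.049 − 110.164 = 64.885 m.

Minimum gap ≈ 65 m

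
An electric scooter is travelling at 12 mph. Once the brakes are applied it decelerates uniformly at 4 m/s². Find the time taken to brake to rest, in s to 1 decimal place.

12 mph × 0.44704 = 5.3645 m/s.
Braking time = v/a = 5.3645 / 4.000 = 1.341 s.

Braking time ≈ 1.3 s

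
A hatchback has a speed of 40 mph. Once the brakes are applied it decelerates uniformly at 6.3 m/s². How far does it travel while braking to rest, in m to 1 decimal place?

40 mph × 0.44704 = 17.8816 m/s.
Braking distance = v²/(2a) = 17.8816² / (2 × 6.300) = 319.752 / 12.600 = 25.377 m.

Braking distance ≈ 25.4 m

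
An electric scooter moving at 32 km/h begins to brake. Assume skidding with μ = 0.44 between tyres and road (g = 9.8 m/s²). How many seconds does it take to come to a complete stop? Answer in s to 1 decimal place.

Braking time ≈ 2.1 s

32 km/h ÷ 3.6 = 8.8889 m/s.
a = μg = 0.44 × 9.8 = 4.312 m/s².
Braking time = v/a = 8.8889 / 4.312 = 2.061 s.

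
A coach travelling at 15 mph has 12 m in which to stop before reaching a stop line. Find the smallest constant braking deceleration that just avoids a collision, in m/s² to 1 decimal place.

15 mph × 0.44704 = 6.7056 m/s.
v² = 2a·d ⇒ a = v²/(2d) = 6.7056² / (2 × 12.000) = 44.965 / 24.000 = 1.8735 m/s².

Required deceleration ≈ 1.9 m/s²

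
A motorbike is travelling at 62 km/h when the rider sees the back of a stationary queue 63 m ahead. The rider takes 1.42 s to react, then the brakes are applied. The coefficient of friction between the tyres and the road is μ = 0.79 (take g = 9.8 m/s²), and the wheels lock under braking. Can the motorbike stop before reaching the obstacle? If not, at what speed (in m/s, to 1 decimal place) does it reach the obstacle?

Yes — it stops about 19.4 m short of the obstacle, so it never reaches it

62 km/h ÷ 3.6 = 17.2222 m/s.
a = μg = 0.79 × 9.8 = 7.742 m/s².
Reaction distance = 17.2222 × 1.42 = 24.456 m.
Braking distance = v²/(2a) = 296.604 / 15.484 = 19.156 m.
Total stopping distance = 24.456 + 19.156 = 43.612 m, vs 63 m available — it stops with 63 − 43.612 = 19.388 m to spare.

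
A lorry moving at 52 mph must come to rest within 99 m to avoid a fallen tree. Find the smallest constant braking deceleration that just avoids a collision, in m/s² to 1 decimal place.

52 mph × 0.44704 = 23.2461 m/s.
v² = 2a·d ⇒ a = v²/(2d) = 23.2461² / (2 × 99.000) = 540.381 / 198.000 = 2.7292 m/s².

Required deceleration ≈ 2.7 m/s²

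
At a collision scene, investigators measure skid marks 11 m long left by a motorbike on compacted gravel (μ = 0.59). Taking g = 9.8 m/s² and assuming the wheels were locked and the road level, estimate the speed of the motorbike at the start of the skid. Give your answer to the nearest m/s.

Deceleration a = μg = 0.59 × 9.8 = 5.782 m/s².
v = √(2a·d) = √(2 × 5.782 × 11) = √127.204 = 11.2785 m/s.

Initial speed ≈ 11 m/s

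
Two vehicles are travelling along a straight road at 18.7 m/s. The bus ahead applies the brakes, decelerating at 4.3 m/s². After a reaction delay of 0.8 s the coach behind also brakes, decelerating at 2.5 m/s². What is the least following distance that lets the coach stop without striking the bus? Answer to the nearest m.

Leader travels v²/(2a_L) = 349.690 / 8.600 = 40.662 m before stopping.
Follower covers v·t_r = 18.7000 × 0.8 = 14.960 m while reacting, then v²/(2a_F) = 349.690 / 5.000 = 69.938 m while braking, for a total of 14.960 + 69.938 = 84.898 m.
Since a_F ≤ a_L and the follower starts braking later, the follower is never slower than the leader, so the closest approach is when both have stopped.
Minimum gap = 84.898 − 40.662 = 44.236 m.

Minimum gap ≈ 44 m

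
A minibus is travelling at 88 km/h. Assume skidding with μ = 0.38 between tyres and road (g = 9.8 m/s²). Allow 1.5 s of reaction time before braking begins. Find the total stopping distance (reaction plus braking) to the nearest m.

Total stopping distance ≈ 117 m

88 km/h ÷ 3.6 = 24.4444 m/s.
a = μg = 0.38 × 9.8 = 3.724 m/s².
Reaction distance = v·t_r = 24.4444 × 1.5 = 36.667 m.
Braking distance = v²/(2a) = 24.4444² / (2 × 3.724) = 597.529 / 7.448 = 80.227 m.
Total = 36.667 + 80.227 = 116.894 m.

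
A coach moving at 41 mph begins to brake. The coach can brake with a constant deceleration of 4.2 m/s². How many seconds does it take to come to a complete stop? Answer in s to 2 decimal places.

41 mph × 0.44704 = 18.3286 m/s.
Braking time = v/a = 18.3286 / 4.200 = 4.364 s.

Braking time ≈ 4.36 s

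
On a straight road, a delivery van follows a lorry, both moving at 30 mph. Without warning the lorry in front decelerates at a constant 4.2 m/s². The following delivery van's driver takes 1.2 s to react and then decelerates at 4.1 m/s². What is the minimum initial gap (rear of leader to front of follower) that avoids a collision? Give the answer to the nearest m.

30 mph × 0.44704 = 13.4112 m/s.
Leader travels v²/(2a_L) = 179.860 / 8.400 = 21.412 m before stopping.
Follower covers v·t_r = 13.4112 × 1.2 = 16.093 m while reacting, then v²/(2a_F) = 179.860 / 8.200 = 21.934 m while braking, for a total of 16.093 + 21.934 = 38.027 m.
Since a_F ≤ a_L and the follower starts braking later, the follower is never slower than the leader, so the closest approach is when both have stopped.
Minimum gap = 38.027 − 21.412 = 16.615 m.

Minimum gap ≈ 17 m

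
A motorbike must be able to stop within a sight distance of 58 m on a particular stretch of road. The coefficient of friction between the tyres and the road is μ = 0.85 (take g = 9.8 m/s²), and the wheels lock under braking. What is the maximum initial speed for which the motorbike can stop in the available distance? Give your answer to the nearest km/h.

Maximum speed ≈ 112 km/h

a = μg = 0.85 × 9.8 = 8.330 m/s².
v²/(2a) = d ⇒ v = √(2 × 8.330 × 58) = √966.28 = 31.0850 m/s.
31.0850 m/s × 3.6 = 111.906 km/h.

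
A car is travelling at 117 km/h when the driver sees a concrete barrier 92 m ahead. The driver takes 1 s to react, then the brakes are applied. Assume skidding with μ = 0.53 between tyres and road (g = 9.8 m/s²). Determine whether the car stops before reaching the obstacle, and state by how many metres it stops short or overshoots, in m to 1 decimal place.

No — it overshoots by 42.2 m

117 km/h ÷ 3.6 = 32.5000 m/s.
a = μg = 0.53 × 9.8 = 5.194 m/s².
Reaction distance = 32.5000 × 1 = 32.500 m.
Braking distance = v²/(2a) = 1056.250 / 10.388 = 101.680 m.
Total stopping distance = 32.500 + 101.680 = 134.180 m, vs 92 m available — it cannot stop in time and overshoots by 134.180 − 92 = 42.180 m.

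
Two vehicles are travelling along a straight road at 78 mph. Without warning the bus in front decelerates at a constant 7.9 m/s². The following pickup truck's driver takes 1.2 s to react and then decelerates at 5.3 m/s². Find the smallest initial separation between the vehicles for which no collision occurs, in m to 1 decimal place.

Minimum gap ≈ 79.6 m

78 mph × 0.44704 = 34.8691 m/s.
Leader travels v²/(2a_L) = 1215.854 / 15.800 = 76.953 m before stopping.
Follower covers v·t_r = 34.8691 × 1.2 = 41.843 m while reacting, then v²/(2a_F) = 1215.854 / 10.600 = 114.703 m while braking, for a total of 41.843 + 114.703 = 156.546 m.
Since a_F ≤ a_L and the follower starts braking later, the follower is never slower than the leader, so the closest approach is when both have stopped.
Minimum gap = 156.546 − 76.953 = 79.593 m.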